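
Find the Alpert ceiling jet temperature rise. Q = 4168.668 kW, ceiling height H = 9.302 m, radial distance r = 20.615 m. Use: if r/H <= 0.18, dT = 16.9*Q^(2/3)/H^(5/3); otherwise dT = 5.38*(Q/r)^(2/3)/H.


r/H = 20.615 / 9.302 = 2.2162
r/H > 0.18, so dT = 5.38*(Q/r)^(2/3)/H
Q/r = 202.22
(Q/r)^(2/3) = 34.452
dT = 5.38 * 34.452 / 9.302 = 19.926 K

19.926 K


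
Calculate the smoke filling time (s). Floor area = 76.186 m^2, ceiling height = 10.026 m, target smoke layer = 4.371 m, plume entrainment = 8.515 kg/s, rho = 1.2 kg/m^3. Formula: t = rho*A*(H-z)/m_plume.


H - z = 5.655 m
t = 1.2 * 76.186 * 5.655 / 8.515 = 60.716 s

60.716 s


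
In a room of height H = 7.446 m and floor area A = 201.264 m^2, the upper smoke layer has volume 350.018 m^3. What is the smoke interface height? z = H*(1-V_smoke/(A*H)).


V/(A*H) = 0.23356
1 - 0.23356 = 0.76644
z = 7.446 * 0.76644 = 5.7069 m

5.7069 m


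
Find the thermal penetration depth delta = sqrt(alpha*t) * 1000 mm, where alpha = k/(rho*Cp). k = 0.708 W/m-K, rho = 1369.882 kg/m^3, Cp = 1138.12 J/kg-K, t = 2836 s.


alpha = 0.708 / (1369.882 * 1138.12) = 4.5411e-07 m^2/s
alpha * t = 0.0012879
delta = sqrt(0.0012879) * 1000 = 35.887 mm

35.887 mm


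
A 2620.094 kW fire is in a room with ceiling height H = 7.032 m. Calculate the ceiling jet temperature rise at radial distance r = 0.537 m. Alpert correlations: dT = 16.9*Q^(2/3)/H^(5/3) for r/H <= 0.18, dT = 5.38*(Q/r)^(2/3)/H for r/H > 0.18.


r/H = 0.537 / 7.032 = 0.076365
r/H <= 0.18, so dT = 16.9*Q^(2/3)/H^(5/3)
Q^(2/3) = 190.05
H^(5/3) = 25.811
dT = 16.9 * 190.05 / 25.811 = 124.44 K

124.44 K


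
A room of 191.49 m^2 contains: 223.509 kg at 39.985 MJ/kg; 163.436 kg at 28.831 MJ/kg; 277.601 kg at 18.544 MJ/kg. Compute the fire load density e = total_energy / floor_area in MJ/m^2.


Total energy = 223.509*39.985 + 163.436*28.831 + 277.601*18.544
= 8937.007 + 4712.023 + 5147.833
= 18796.86 MJ
e = 18796.86 / 191.49 = 98.161 MJ/m^2

98.161 MJ/m^2


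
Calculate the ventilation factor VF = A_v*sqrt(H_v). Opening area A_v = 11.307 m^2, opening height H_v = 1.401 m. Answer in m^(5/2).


sqrt(H_v) = 1.1836
VF = 11.307 * 1.1836 = 13.383 m^(5/2)

13.383 m^(5/2)


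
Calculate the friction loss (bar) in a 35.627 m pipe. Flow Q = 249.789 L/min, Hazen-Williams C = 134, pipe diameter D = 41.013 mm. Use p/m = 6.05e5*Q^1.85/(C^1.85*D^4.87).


Q^1.85 = 27259
C^1.85 = 8612.8
D^4.87 = 7.1602e+07
p/m = 0.026742 bar/m
p_total = 0.026742 * 35.627 = 0.95274 bar

0.95274 bar


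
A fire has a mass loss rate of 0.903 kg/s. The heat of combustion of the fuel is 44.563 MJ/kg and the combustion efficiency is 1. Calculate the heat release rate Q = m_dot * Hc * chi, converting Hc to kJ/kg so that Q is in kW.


Hc = 44.563 MJ/kg = 44.563 * 1000 kJ/kg = 44563 kJ/kg
Q = 0.903 kg/s * 44563 kJ/kg * 1 = 40240.389 kW

40240.389 kW


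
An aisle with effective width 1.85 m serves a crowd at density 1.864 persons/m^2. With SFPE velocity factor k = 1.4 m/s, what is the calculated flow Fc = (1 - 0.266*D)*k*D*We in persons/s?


1 - 0.266*D = 1 - 0.266*1.864 = 0.50418
Fs = 0.50418 * 1.4 * 1.864 = 1.3157 persons/(s*m)
Fc = 1.3157 * 1.85 = 2.4340 persons/s

2.4340 persons/s


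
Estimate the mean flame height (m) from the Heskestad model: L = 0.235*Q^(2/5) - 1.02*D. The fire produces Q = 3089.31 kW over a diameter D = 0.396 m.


Q^(2/5) = 24.885
0.235 * Q^(2/5) = 5.8481
1.02 * D = 0.40392
L = 5.4441 m

5.4441 m


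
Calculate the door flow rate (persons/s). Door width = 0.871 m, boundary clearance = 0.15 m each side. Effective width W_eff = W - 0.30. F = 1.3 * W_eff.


W_eff = 0.871 - 0.30 = 0.571 m
F = 1.3 * 0.571 = 0.74230 persons/s

0.74230 persons/s


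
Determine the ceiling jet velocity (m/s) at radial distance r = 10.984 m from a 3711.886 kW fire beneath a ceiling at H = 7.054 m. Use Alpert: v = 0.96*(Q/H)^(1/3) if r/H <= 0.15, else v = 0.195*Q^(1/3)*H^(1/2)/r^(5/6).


r/H = 10.984 / 7.054 = 1.5571
r/H > 0.15, so v = 0.195*Q^(1/3)*H^(1/2)/r^(5/6)
Q^(1/3) = 15.483
H^(1/2) = 2.6559
r^(5/6) = 7.3672
v = 0.195 * 15.483 * 2.6559 / 7.3672 = 1.0885 m/s

1.0885 m/s


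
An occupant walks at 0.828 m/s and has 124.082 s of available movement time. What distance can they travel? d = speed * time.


d = 0.828 * 124.082 = 102.74 m

102.74 m


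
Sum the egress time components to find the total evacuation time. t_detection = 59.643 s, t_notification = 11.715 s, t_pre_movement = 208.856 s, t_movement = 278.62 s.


Total = 59.643 + 11.715 + 208.856 + 278.62 = 558.834 s

558.834 s


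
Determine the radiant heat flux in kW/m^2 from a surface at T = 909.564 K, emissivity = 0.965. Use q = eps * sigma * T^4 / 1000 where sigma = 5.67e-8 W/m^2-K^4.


T^4 = 6.8444e+11
q = 0.965 * 5.67e-8 * 6.8444e+11 / 1000 = 37.449 kW/m^2

37.449 kW/m^2


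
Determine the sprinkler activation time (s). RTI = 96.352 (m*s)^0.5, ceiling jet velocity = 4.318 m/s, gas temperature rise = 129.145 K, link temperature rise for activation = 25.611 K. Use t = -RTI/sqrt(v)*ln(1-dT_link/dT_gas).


dT_link/dT_gas = 0.19831
ln(1 - 0.19831) = -0.22104
t = -96.352 / sqrt(4.318) * -0.22104 = 10.249 s

10.249 s


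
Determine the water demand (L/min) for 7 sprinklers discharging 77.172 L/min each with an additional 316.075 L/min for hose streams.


Sprinkler demand = 7 * 77.172 = 540.204 L/min
Total = 540.204 + 316.075 = 856.279 L/min

856.279 L/min


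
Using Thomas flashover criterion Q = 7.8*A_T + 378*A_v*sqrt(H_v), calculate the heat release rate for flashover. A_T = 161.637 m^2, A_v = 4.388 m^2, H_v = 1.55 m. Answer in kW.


7.8*A_T = 1260.8
sqrt(H_v) = 1.2450
378*A_v*sqrt(H_v) = 2065.0
Q = 1260.8 + 2065.0 = 3325.8 kW

3325.8 kW


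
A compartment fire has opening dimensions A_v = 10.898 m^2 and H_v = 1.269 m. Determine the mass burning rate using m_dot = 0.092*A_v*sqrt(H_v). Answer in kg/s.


sqrt(H_v) = 1.1265
m_dot = 0.092 * 10.898 * 1.1265 = 1.1294 kg/s

1.1294 kg/s


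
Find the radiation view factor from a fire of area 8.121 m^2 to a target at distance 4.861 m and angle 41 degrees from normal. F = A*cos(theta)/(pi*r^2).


cos(41 deg) = 0.75471
pi*r^2 = 74.234
F = 8.121 * 0.75471 / 74.234 = 0.082564

0.082564


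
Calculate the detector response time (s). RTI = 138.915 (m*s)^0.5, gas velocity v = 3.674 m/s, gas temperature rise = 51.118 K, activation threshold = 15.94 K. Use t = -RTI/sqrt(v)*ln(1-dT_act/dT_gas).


dT_act/dT_gas = 0.31183
ln(1 - 0.31183) = -0.37372
t = -138.915 / sqrt(3.674) * -0.37372 = 27.085 s

27.085 s


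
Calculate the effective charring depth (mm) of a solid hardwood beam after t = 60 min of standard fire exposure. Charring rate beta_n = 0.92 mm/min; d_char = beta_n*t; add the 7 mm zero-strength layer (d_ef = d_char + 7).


d_char = 0.92 * 60 = 55.2 mm
d_ef = 55.2 + 1.0*7 = 62.2 mm

62.2 mm


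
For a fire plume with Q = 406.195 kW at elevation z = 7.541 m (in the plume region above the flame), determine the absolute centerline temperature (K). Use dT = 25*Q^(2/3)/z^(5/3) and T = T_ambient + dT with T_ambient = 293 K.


Q^(2/3) = 54.847
z^(5/3) = 28.999
dT = 25 * 54.847 / 28.999 = 47.284 K
T = 293 + 47.284 = 340.28 K

340.28 K


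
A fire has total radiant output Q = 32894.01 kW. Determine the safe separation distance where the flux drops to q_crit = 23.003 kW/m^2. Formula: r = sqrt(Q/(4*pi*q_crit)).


4*pi*q_crit = 289.06
Q/(4*pi*q_crit) = 113.79
r = sqrt(113.79) = 10.667 m

10.667 m


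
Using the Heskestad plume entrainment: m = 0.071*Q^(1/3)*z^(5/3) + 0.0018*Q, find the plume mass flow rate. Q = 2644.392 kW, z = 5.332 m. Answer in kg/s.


Q^(1/3) = 13.829
z^(5/3) = 16.274
First term = 0.071 * 13.829 * 16.274 = 15.978
Second term = 0.0018 * 2644.392 = 4.7599
m = 20.738 kg/s

20.738 kg/s


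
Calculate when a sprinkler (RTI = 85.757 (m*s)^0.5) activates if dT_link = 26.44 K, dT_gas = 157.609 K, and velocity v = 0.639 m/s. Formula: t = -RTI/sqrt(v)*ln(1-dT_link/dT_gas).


dT_link/dT_gas = 0.16776
ln(1 - 0.16776) = -0.18363
t = -85.757 / sqrt(0.639) * -0.18363 = 19.700 s

19.700 s


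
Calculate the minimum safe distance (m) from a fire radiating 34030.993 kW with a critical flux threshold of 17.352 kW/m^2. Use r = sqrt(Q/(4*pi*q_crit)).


4*pi*q_crit = 218.05
Q/(4*pi*q_crit) = 156.07
r = sqrt(156.07) = 12.493 m

12.493 m


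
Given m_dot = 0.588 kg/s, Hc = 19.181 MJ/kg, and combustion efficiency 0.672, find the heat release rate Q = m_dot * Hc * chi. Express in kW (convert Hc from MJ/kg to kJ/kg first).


Hc = 19.181 MJ/kg = 19.181 * 1000 kJ/kg = 19181 kJ/kg
Q = 0.588 kg/s * 19181 kJ/kg * 0.672 = 7579.1 kW

7579.1 kW


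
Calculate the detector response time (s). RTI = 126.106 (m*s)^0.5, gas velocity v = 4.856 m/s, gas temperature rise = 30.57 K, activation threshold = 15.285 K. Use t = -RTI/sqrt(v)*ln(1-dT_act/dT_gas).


dT_act/dT_gas = 0.5
ln(1 - 0.5) = -0.69315
t = -126.106 / sqrt(4.856) * -0.69315 = 39.666 s

39.666 s


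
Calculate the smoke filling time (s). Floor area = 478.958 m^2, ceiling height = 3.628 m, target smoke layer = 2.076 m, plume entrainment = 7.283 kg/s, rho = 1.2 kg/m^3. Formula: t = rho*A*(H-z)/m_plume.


H - z = 1.552 m
t = 1.2 * 478.958 * 1.552 / 7.283 = 122.48 s

122.48 s


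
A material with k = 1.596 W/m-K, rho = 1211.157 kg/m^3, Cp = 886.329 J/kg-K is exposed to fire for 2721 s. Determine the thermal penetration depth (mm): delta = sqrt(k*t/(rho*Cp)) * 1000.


alpha = 1.596 / (1211.157 * 886.329) = 1.4867e-06 m^2/s
alpha * t = 0.0040454
delta = sqrt(0.0040454) * 1000 = 63.604 mm

63.604 mm


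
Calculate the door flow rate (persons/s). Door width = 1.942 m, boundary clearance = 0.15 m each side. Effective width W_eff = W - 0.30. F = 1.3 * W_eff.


W_eff = 1.942 - 0.30 = 1.642 m
F = 1.3 * 1.642 = 2.1346 persons/s

2.1346 persons/s


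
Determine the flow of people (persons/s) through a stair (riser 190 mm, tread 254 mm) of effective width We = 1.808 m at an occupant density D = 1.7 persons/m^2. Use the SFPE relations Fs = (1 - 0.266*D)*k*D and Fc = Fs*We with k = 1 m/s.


1 - 0.266*D = 1 - 0.266*1.7 = 0.54780
Fs = 0.54780 * 1 * 1.7 = 0.93126 persons/(s*m)
Fc = 0.93126 * 1.808 = 1.6837 persons/s

1.6837 persons/s


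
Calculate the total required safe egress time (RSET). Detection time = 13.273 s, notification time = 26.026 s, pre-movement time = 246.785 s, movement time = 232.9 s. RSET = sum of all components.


Total = 13.273 + 26.026 + 246.785 + 232.9 = 518.984 s

518.984 s


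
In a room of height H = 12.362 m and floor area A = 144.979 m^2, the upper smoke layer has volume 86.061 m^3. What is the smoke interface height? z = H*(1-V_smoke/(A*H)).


V/(A*H) = 0.048019
1 - 0.048019 = 0.95198
z = 12.362 * 0.95198 = 11.768 m

11.768 m


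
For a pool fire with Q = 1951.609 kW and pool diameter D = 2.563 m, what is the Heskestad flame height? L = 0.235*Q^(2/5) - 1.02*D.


Q^(2/5) = 20.709
0.235 * Q^(2/5) = 4.8666
1.02 * D = 2.6143
L = 2.2523 m

2.2523 m


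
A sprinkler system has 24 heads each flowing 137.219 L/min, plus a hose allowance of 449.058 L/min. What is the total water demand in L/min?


Sprinkler demand = 24 * 137.219 = 3293.256 L/min
Total = 3293.256 + 449.058 = 3742.314 L/min

3742.314 L/min


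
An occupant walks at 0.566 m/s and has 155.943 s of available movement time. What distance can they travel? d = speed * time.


d = 0.566 * 155.943 = 88.264 m

88.264 m


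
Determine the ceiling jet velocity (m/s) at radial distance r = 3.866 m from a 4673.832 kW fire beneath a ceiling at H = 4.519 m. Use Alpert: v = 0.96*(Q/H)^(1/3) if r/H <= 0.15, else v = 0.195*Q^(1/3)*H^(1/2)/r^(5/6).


r/H = 3.866 / 4.519 = 0.85550
r/H > 0.15, so v = 0.195*Q^(1/3)*H^(1/2)/r^(5/6)
Q^(1/3) = 16.720
H^(1/2) = 2.1258
r^(5/6) = 3.0859
v = 0.195 * 16.720 * 2.1258 / 3.0859 = 2.2459 m/s

2.2459 m/s


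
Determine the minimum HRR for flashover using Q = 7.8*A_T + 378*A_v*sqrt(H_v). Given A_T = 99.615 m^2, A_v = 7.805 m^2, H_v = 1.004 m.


7.8*A_T = 776.997
sqrt(H_v) = 1.0020
378*A_v*sqrt(H_v) = 2956.2
Q = 776.997 + 2956.2 = 3733.2 kW

3733.2 kW


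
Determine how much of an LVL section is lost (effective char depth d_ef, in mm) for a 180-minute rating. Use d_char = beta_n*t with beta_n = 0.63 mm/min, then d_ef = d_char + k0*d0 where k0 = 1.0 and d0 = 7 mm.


d_char = 0.63 * 180 = 113.4 mm
d_ef = 113.4 + 1.0*7 = 120.4 mm

120.4 mm


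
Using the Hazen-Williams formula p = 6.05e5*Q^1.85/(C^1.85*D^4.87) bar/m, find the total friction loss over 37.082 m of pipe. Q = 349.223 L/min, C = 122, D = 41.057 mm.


Q^1.85 = 50669
C^1.85 = 7240.5
D^4.87 = 7.1977e+07
p/m = 0.058821 bar/m
p_total = 0.058821 * 37.082 = 2.1812 bar

2.1812 bar


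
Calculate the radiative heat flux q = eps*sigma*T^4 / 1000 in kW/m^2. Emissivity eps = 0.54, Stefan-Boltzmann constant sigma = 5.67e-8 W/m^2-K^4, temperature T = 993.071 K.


T^4 = 9.7257e+11
q = 0.54 * 5.67e-8 * 9.7257e+11 / 1000 = 29.778 kW/m^2

29.778 kW/m^2


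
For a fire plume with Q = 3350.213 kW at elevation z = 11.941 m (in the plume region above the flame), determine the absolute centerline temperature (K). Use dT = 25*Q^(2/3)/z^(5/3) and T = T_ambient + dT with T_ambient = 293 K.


Q^(2/3) = 223.90
z^(5/3) = 62.383
dT = 25 * 223.90 / 62.383 = 89.726 K
T = 293 + 89.726 = 382.73 K

382.73 K


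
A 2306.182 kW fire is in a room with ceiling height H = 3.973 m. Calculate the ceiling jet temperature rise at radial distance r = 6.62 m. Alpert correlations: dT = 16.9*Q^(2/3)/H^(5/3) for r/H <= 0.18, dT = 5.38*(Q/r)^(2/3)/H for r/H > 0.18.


r/H = 6.62 / 3.973 = 1.6662
r/H > 0.18, so dT = 5.38*(Q/r)^(2/3)/H
Q/r = 348.37
(Q/r)^(2/3) = 49.510
dT = 5.38 * 49.510 / 3.973 = 67.043 K

67.043 K


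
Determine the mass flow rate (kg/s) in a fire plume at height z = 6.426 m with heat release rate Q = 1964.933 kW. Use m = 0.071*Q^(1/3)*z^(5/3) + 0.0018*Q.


Q^(1/3) = 12.525
z^(5/3) = 22.211
First term = 0.071 * 12.525 * 22.211 = 19.752
Second term = 0.0018 * 1964.933 = 3.5369
m = 23.289 kg/s

23.289 kg/s


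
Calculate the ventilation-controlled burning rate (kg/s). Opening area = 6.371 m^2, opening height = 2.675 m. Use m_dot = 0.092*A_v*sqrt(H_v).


sqrt(H_v) = 1.6355
m_dot = 0.092 * 6.371 * 1.6355 = 0.95864 kg/s

0.95864 kg/s


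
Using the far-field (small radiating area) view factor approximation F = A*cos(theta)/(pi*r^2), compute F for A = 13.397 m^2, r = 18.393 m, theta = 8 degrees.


cos(8 deg) = 0.99027
pi*r^2 = 1062.8
F = 13.397 * 0.99027 / 1062.8 = 0.012483

0.012483


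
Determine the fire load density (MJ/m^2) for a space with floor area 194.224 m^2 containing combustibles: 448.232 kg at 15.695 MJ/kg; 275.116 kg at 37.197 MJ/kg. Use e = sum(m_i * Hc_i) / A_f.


Total energy = 448.232*15.695 + 275.116*37.197
= 7035.001 + 10233.49
= 17268.49 MJ
e = 17268.49 / 194.224 = 88.910 MJ/m^2

88.910 MJ/m^2


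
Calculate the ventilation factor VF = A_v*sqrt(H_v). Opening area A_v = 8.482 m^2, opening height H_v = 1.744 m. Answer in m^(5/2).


sqrt(H_v) = 1.3206
VF = 8.482 * 1.3206 = 11.201 m^(5/2)

11.201 m^(5/2)


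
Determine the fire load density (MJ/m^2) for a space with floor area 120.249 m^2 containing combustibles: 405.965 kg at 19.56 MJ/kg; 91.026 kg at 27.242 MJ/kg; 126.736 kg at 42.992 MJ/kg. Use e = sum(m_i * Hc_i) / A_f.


Total energy = 405.965*19.56 + 91.026*27.242 + 126.736*42.992
= 7940.675 + 2479.730 + 5448.634
= 15869.04 MJ
e = 15869.04 / 120.249 = 131.97 MJ/m^2

131.97 MJ/m^2


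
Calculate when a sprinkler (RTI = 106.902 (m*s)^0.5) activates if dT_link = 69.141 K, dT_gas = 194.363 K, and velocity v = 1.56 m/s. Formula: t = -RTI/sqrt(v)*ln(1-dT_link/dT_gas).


dT_link/dT_gas = 0.35573
ln(1 - 0.35573) = -0.43964
t = -106.902 / sqrt(1.56) * -0.43964 = 37.629 s

37.629 s


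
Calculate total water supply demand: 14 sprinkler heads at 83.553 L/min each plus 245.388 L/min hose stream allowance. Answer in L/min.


Sprinkler demand = 14 * 83.553 = 1169.742 L/min
Total = 1169.742 + 245.388 = 1415.13 L/min

1415.13 L/min


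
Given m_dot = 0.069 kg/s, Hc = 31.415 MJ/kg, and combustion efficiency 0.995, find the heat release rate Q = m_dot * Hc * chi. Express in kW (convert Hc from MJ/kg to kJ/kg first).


Hc = 31.415 MJ/kg = 31.415 * 1000 kJ/kg = 31415 kJ/kg
Q = 0.069 kg/s * 31415 kJ/kg * 0.995 = 2156.8 kW

2156.8 kW


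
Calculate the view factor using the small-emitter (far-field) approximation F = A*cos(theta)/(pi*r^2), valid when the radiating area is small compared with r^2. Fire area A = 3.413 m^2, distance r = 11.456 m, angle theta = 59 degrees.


cos(59 deg) = 0.51504
pi*r^2 = 412.30
F = 3.413 * 0.51504 / 412.30 = 0.0042634

0.0042634


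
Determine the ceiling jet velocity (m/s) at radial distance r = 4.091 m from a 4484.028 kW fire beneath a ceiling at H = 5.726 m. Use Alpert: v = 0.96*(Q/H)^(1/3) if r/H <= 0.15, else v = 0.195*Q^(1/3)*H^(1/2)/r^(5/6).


r/H = 4.091 / 5.726 = 0.71446
r/H > 0.15, so v = 0.195*Q^(1/3)*H^(1/2)/r^(5/6)
Q^(1/3) = 16.490
H^(1/2) = 2.3929
r^(5/6) = 3.2349
v = 0.195 * 16.490 * 2.3929 / 3.2349 = 2.3786 m/s

2.3786 m/s


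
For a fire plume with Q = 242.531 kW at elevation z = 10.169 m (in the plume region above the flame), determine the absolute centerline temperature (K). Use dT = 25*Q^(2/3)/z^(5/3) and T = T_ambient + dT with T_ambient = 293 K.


Q^(2/3) = 38.891
z^(5/3) = 47.731
dT = 25 * 38.891 / 47.731 = 20.370 K
T = 293 + 20.370 = 313.37 K

313.37 K


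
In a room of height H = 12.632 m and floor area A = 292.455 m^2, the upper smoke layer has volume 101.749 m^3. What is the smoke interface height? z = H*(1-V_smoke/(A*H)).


V/(A*H) = 0.027542
1 - 0.027542 = 0.97246
z = 12.632 * 0.97246 = 12.284 m

12.284 m


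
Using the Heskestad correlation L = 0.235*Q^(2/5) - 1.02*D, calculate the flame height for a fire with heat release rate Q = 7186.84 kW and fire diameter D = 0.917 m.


Q^(2/5) = 34.883
0.235 * Q^(2/5) = 8.1975
1.02 * D = 0.93534
L = 7.2622 m

7.2622 m


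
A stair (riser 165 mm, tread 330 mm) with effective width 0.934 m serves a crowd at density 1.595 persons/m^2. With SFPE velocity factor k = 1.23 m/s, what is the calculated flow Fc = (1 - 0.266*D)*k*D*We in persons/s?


1 - 0.266*D = 1 - 0.266*1.595 = 0.57573
Fs = 0.57573 * 1.23 * 1.595 = 1.1295 persons/(s*m)
Fc = 1.1295 * 0.934 = 1.0549 persons/s

1.0549 persons/s


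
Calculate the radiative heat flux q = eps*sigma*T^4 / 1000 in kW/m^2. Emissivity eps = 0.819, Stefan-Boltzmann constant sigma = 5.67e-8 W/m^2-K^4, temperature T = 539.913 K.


T^4 = 8.4976e+10
q = 0.819 * 5.67e-8 * 8.4976e+10 / 1000 = 3.9460 kW/m^2

3.9460 kW/m^2


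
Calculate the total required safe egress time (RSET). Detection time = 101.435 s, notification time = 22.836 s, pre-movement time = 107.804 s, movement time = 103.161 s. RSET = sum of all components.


Total = 101.435 + 22.836 + 107.804 + 103.161 = 335.236 s

335.236 s


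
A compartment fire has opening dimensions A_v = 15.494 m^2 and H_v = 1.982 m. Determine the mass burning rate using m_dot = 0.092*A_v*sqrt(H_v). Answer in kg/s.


sqrt(H_v) = 1.4078
m_dot = 0.092 * 15.494 * 1.4078 = 2.0068 kg/s

2.0068 kg/s


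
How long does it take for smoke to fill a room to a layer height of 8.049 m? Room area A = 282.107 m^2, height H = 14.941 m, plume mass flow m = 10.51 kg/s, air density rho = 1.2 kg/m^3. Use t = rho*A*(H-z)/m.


H - z = 6.892 m
t = 1.2 * 282.107 * 6.892 / 10.51 = 221.99 s

221.99 s


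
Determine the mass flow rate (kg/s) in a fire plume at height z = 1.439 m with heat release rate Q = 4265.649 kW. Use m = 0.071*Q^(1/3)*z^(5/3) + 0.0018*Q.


Q^(1/3) = 16.218
z^(5/3) = 1.8341
First term = 0.071 * 16.218 * 1.8341 = 2.1120
Second term = 0.0018 * 4265.649 = 7.6782
m = 9.7901 kg/s

9.7901 kg/s


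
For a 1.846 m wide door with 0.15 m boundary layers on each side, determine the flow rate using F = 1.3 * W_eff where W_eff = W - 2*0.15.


W_eff = 1.846 - 0.30 = 1.546 m
F = 1.3 * 1.546 = 2.0098 persons/s

2.0098 persons/s


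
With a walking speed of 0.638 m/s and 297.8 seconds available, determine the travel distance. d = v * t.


d = 0.638 * 297.8 = 190.00 m

190.00 m


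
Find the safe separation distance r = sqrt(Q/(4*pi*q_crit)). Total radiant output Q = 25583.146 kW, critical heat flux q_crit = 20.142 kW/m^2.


4*pi*q_crit = 253.11
Q/(4*pi*q_crit) = 101.07
r = sqrt(101.07) = 10.054 m

10.054 m


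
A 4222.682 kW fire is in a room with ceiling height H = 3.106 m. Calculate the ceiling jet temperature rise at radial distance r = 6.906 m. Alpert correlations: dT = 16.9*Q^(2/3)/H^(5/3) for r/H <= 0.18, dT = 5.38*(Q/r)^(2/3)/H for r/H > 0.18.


r/H = 6.906 / 3.106 = 2.2234
r/H > 0.18, so dT = 5.38*(Q/r)^(2/3)/H
Q/r = 611.45
(Q/r)^(2/3) = 72.040
dT = 5.38 * 72.040 / 3.106 = 124.78 K

124.78 K


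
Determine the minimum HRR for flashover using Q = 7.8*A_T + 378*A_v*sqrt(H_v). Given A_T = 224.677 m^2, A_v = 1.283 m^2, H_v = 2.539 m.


7.8*A_T = 1752.5
sqrt(H_v) = 1.5934
378*A_v*sqrt(H_v) = 772.77
Q = 1752.5 + 772.77 = 2525.2 kW

2525.2 kW


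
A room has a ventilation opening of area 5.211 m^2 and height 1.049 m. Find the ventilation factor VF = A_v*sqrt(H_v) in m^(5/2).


sqrt(H_v) = 1.0242
VF = 5.211 * 1.0242 = 5.3371 m^(5/2)

5.3371 m^(5/2)


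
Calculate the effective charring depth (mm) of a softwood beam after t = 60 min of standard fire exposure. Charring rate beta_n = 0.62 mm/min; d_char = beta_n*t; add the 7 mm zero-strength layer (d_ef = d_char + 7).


d_char = 0.62 * 60 = 37.2 mm
d_ef = 37.2 + 1.0*7 = 44.2 mm

44.2 mm


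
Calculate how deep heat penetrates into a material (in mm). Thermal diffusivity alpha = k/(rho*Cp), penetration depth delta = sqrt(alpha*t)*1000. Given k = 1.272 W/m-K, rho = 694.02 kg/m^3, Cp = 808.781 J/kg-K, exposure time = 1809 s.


alpha = 1.272 / (694.02 * 808.781) = 2.2661e-06 m^2/s
alpha * t = 0.0040994
delta = sqrt(0.0040994) * 1000 = 64.027 mm

64.027 mm


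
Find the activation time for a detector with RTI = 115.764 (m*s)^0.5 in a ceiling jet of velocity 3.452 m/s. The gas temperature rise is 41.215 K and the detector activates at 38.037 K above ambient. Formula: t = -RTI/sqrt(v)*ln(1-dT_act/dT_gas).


dT_act/dT_gas = 0.92289
ln(1 - 0.92289) = -2.5626
t = -115.764 / sqrt(3.452) * -2.5626 = 159.67 s

159.67 s


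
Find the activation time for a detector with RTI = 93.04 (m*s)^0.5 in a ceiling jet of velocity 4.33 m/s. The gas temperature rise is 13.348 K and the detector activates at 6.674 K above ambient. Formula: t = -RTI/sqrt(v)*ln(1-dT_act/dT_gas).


dT_act/dT_gas = 0.5
ln(1 - 0.5) = -0.69315
t = -93.04 / sqrt(4.33) * -0.69315 = 30.992 s

30.992 s


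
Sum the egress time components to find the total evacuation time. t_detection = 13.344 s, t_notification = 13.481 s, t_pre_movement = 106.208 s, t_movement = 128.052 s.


Total = 13.344 + 13.481 + 106.208 + 128.052 = 261.085 s

261.085 s


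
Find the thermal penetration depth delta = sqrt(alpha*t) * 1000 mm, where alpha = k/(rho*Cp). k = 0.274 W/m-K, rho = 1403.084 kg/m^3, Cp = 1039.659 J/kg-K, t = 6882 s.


alpha = 0.274 / (1403.084 * 1039.659) = 1.8783e-07 m^2/s
alpha * t = 0.0012927
delta = sqrt(0.0012927) * 1000 = 35.954 mm

35.954 mm


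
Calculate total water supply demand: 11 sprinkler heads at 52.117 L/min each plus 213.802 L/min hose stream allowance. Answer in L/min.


Sprinkler demand = 11 * 52.117 = 573.287 L/min
Total = 573.287 + 213.802 = 787.089 L/min

787.089 L/min


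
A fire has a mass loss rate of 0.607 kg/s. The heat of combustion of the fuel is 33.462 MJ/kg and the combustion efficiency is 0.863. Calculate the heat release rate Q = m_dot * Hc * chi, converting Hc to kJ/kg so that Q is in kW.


Hc = 33.462 MJ/kg = 33.462 * 1000 kJ/kg = 33462 kJ/kg
Q = 0.607 kg/s * 33462 kJ/kg * 0.863 = 17529 kW

17529 kW


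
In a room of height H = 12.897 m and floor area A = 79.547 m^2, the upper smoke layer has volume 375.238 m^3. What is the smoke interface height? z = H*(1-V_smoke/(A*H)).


V/(A*H) = 0.36576
1 - 0.36576 = 0.63424
z = 12.897 * 0.63424 = 8.1798 m

8.1798 m


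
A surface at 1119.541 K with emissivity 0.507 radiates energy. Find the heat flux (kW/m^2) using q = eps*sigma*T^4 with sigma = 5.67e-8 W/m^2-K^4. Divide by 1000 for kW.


T^4 = 1.5709e+12
q = 0.507 * 5.67e-8 * 1.5709e+12 / 1000 = 45.160 kW/m^2

45.160 kW/m^2


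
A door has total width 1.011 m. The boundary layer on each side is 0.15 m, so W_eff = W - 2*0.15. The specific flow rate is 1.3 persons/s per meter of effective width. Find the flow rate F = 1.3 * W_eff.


W_eff = 1.011 - 0.30 = 0.711 m
F = 1.3 * 0.711 = 0.92430 persons/s

0.92430 persons/s


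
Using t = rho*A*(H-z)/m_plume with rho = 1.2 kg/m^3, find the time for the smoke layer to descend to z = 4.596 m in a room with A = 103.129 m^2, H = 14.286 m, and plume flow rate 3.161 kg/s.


H - z = 9.69 m
t = 1.2 * 103.129 * 9.69 / 3.161 = 379.37 s

379.37 s


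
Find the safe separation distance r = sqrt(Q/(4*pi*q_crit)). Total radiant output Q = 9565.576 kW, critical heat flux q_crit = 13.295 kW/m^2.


4*pi*q_crit = 167.07
Q/(4*pi*q_crit) = 57.255
r = sqrt(57.255) = 7.5667 m

7.5667 m


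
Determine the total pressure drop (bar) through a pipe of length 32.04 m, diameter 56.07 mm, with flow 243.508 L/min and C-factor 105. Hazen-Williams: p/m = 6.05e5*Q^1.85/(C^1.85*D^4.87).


Q^1.85 = 26005
C^1.85 = 5485.3
D^4.87 = 3.2834e+08
p/m = 0.0087355 bar/m
p_total = 0.0087355 * 32.04 = 0.27988 bar

0.27988 bar


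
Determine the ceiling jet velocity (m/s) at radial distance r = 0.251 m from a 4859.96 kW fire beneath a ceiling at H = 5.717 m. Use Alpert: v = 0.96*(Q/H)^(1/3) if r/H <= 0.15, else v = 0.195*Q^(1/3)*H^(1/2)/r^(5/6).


r/H = 0.251 / 5.717 = 0.043904
r/H <= 0.15, so v = 0.96*(Q/H)^(1/3)
Q/H = 850.09
(Q/H)^(1/3) = 9.4730
v = 0.96 * 9.4730 = 9.0941 m/s

9.0941 m/s


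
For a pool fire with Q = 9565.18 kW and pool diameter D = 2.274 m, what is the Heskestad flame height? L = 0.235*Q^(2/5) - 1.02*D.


Q^(2/5) = 39.109
0.235 * Q^(2/5) = 9.1906
1.02 * D = 2.3195
L = 6.8711 m

6.8711 m


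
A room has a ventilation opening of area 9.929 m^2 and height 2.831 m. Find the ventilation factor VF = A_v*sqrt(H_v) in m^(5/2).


sqrt(H_v) = 1.6826
VF = 9.929 * 1.6826 = 16.706 m^(5/2)

16.706 m^(5/2)


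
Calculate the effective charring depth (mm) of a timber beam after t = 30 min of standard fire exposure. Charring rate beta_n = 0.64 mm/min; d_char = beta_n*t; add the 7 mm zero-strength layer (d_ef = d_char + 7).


d_char = 0.64 * 30 = 19.2 mm
d_ef = 19.2 + 1.0*7 = 26.2 mm

26.2 mm


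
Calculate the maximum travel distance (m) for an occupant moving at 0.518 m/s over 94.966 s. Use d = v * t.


d = 0.518 * 94.966 = 49.192 m

49.192 m


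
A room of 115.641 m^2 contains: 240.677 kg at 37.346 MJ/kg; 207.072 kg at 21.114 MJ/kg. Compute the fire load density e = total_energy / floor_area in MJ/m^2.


Total energy = 240.677*37.346 + 207.072*21.114
= 8988.323 + 4372.118
= 13360.44 MJ
e = 13360.44 / 115.641 = 115.53 MJ/m^2

115.53 MJ/m^2


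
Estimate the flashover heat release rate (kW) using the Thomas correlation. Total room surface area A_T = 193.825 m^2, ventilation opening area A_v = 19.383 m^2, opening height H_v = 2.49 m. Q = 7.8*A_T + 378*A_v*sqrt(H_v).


7.8*A_T = 1511.835
sqrt(H_v) = 1.5780
378*A_v*sqrt(H_v) = 11561
Q = 1511.835 + 11561 = 13073 kW

13073 kW


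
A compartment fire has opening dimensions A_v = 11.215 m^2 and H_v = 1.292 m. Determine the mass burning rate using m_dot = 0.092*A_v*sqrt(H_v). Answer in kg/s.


sqrt(H_v) = 1.1367
m_dot = 0.092 * 11.215 * 1.1367 = 1.1728 kg/s

1.1728 kg/s


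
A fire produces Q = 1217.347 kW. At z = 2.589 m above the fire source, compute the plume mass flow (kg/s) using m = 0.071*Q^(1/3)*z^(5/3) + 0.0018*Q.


Q^(1/3) = 10.678
z^(5/3) = 4.8815
First term = 0.071 * 10.678 * 4.8815 = 3.7007
Second term = 0.0018 * 1217.347 = 2.1912
m = 5.8919 kg/s

5.8919 kg/s


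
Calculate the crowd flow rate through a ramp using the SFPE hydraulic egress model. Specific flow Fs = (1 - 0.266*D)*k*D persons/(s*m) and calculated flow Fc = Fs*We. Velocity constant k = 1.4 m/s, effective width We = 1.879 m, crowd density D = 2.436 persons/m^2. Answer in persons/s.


1 - 0.266*D = 1 - 0.266*2.436 = 0.35202
Fs = 0.35202 * 1.4 * 2.436 = 1.2005 persons/(s*m)
Fc = 1.2005 * 1.879 = 2.2558 persons/s

2.2558 persons/s


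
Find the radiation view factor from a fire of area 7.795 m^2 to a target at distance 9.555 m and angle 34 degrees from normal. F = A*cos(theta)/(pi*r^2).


cos(34 deg) = 0.82904
pi*r^2 = 286.82
F = 7.795 * 0.82904 / 286.82 = 0.022531

0.022531


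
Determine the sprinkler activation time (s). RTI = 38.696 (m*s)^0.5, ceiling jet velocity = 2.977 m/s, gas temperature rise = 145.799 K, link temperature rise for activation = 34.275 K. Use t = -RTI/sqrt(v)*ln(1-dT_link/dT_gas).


dT_link/dT_gas = 0.23508
ln(1 - 0.23508) = -0.26799
t = -38.696 / sqrt(2.977) * -0.26799 = 6.0103 s

6.0103 s


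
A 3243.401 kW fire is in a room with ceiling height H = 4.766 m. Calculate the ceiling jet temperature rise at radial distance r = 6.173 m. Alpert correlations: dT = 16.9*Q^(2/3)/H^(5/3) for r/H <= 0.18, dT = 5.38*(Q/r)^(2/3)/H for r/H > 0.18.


r/H = 6.173 / 4.766 = 1.2952
r/H > 0.18, so dT = 5.38*(Q/r)^(2/3)/H
Q/r = 525.42
(Q/r)^(2/3) = 65.113
dT = 5.38 * 65.113 / 4.766 = 73.502 K

73.502 K


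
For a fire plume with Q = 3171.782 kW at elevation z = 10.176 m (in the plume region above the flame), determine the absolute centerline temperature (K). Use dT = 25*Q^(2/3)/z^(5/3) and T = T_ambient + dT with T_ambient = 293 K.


Q^(2/3) = 215.87
z^(5/3) = 47.785
dT = 25 * 215.87 / 47.785 = 112.94 K
T = 293 + 112.94 = 405.94 K

405.94 K


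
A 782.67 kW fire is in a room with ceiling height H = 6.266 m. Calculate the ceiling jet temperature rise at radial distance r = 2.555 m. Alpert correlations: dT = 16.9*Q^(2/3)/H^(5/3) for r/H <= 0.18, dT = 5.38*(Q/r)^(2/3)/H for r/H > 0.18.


r/H = 2.555 / 6.266 = 0.40776
r/H > 0.18, so dT = 5.38*(Q/r)^(2/3)/H
Q/r = 306.33
(Q/r)^(2/3) = 45.442
dT = 5.38 * 45.442 / 6.266 = 39.017 K

39.017 K


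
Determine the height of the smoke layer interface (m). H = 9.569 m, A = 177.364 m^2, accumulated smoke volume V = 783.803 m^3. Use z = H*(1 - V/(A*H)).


V/(A*H) = 0.46182
1 - 0.46182 = 0.53818
z = 9.569 * 0.53818 = 5.1498 m

5.1498 m


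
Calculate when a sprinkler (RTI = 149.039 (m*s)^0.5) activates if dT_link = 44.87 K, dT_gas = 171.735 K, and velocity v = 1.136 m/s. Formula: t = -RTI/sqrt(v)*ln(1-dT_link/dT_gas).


dT_link/dT_gas = 0.26127
ln(1 - 0.26127) = -0.30283
t = -149.039 / sqrt(1.136) * -0.30283 = 42.346 s

42.346 s


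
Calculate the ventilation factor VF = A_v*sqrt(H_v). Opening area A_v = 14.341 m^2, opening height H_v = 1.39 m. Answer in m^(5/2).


sqrt(H_v) = 1.1790
VF = 14.341 * 1.1790 = 16.908 m^(5/2)

16.908 m^(5/2)


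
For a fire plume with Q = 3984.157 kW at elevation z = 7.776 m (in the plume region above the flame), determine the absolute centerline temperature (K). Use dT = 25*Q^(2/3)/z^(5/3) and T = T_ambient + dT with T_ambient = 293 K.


Q^(2/3) = 251.32
z^(5/3) = 30.521
dT = 25 * 251.32 / 30.521 = 205.86 K
T = 293 + 205.86 = 498.86 K

498.86 K


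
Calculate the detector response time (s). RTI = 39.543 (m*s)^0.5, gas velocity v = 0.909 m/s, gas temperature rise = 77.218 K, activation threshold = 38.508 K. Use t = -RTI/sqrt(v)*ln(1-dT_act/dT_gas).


dT_act/dT_gas = 0.49869
ln(1 - 0.49869) = -0.69053
t = -39.543 / sqrt(0.909) * -0.69053 = 28.640 s

28.640 s


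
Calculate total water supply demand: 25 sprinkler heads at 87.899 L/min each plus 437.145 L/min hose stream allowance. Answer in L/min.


Sprinkler demand = 25 * 87.899 = 2197.475 L/min
Total = 2197.475 + 437.145 = 2634.62 L/min

2634.62 L/min


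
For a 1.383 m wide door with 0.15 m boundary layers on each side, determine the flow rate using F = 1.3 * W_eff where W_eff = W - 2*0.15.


W_eff = 1.383 - 0.30 = 1.083 m
F = 1.3 * 1.083 = 1.4079 persons/s

1.4079 persons/s


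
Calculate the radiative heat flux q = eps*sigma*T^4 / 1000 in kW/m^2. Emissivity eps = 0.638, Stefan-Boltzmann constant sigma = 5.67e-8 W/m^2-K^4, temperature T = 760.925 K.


T^4 = 3.3525e+11
q = 0.638 * 5.67e-8 * 3.3525e+11 / 1000 = 12.127 kW/m^2

12.127 kW/m^2


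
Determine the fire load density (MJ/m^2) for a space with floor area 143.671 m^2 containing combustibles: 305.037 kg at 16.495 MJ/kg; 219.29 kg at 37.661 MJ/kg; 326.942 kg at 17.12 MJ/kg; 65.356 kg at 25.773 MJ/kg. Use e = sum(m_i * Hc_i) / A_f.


Total energy = 305.037*16.495 + 219.29*37.661 + 326.942*17.12 + 65.356*25.773
= 5031.585 + 8258.681 + 5597.247 + 1684.420
= 20571.93 MJ
e = 20571.93 / 143.671 = 143.19 MJ/m^2

143.19 MJ/m^2


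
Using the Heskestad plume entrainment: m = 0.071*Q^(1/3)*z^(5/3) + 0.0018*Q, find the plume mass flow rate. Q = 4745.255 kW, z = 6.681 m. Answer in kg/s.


Q^(1/3) = 16.804
z^(5/3) = 23.699
First term = 0.071 * 16.804 * 23.699 = 28.276
Second term = 0.0018 * 4745.255 = 8.5415
m = 36.817 kg/s

36.817 kg/s


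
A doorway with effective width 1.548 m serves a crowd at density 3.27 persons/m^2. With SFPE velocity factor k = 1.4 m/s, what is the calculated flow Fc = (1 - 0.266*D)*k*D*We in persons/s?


1 - 0.266*D = 1 - 0.266*3.27 = 0.13018
Fs = 0.13018 * 1.4 * 3.27 = 0.59596 persons/(s*m)
Fc = 0.59596 * 1.548 = 0.92255 persons/s

0.92255 persons/s


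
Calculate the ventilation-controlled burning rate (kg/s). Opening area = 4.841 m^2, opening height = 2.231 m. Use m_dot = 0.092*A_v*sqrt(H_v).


sqrt(H_v) = 1.4937
m_dot = 0.092 * 4.841 * 1.4937 = 0.66523 kg/s

0.66523 kg/s


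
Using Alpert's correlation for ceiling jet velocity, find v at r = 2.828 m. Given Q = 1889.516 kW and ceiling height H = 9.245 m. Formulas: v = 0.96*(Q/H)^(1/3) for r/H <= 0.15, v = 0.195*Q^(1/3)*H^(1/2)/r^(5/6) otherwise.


r/H = 2.828 / 9.245 = 0.30590
r/H > 0.15, so v = 0.195*Q^(1/3)*H^(1/2)/r^(5/6)
Q^(1/3) = 12.363
H^(1/2) = 3.0406
r^(5/6) = 2.3781
v = 0.195 * 12.363 * 3.0406 / 2.3781 = 3.0823 m/s

3.0823 m/s


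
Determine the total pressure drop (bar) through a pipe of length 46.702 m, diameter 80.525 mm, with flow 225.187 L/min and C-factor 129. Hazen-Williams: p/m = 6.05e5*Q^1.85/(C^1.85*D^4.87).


Q^1.85 = 22501
C^1.85 = 8027.7
D^4.87 = 1.9137e+09
p/m = 0.00088611 bar/m
p_total = 0.00088611 * 46.702 = 0.041383 bar

0.041383 bar


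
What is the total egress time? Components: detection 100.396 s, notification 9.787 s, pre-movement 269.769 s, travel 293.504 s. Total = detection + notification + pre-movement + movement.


Total = 100.396 + 9.787 + 269.769 + 293.504 = 673.456 s

673.456 s


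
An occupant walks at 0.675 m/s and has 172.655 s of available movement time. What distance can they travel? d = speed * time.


d = 0.675 * 172.655 = 116.54 m

116.54 m


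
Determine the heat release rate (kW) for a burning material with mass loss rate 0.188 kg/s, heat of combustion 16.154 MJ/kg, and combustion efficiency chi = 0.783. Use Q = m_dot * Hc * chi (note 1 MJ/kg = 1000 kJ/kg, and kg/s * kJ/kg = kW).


Hc = 16.154 MJ/kg = 16.154 * 1000 kJ/kg = 16154 kJ/kg
Q = 0.188 kg/s * 16154 kJ/kg * 0.783 = 2377.9 kW

2377.9 kW


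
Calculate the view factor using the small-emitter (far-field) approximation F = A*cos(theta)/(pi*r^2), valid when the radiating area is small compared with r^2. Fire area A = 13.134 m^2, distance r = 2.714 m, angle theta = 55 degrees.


cos(55 deg) = 0.57358
pi*r^2 = 23.140
F = 13.134 * 0.57358 / 23.140 = 0.32555

0.32555


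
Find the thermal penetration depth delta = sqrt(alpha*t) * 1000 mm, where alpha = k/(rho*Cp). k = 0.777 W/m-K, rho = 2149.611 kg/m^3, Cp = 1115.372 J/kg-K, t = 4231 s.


alpha = 0.777 / (2149.611 * 1115.372) = 3.2407e-07 m^2/s
alpha * t = 0.0013711
delta = sqrt(0.0013711) * 1000 = 37.029 mm

37.029 mm


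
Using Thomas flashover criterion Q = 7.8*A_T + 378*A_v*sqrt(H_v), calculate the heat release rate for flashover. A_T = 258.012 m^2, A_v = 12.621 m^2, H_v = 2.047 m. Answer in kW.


7.8*A_T = 2012.5
sqrt(H_v) = 1.4307
378*A_v*sqrt(H_v) = 6825.7
Q = 2012.5 + 6825.7 = 8838.2 kW

8838.2 kW


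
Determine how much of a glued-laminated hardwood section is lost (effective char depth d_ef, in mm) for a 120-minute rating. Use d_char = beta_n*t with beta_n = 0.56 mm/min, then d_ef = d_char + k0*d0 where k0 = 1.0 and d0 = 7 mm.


d_char = 0.56 * 120 = 67.2 mm
d_ef = 67.2 + 1.0*7 = 74.2 mm

74.2 mm


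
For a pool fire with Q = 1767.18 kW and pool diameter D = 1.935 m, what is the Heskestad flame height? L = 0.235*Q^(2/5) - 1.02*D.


Q^(2/5) = 19.903
0.235 * Q^(2/5) = 4.6771
1.02 * D = 1.9737
L = 2.7034 m

2.7034 m


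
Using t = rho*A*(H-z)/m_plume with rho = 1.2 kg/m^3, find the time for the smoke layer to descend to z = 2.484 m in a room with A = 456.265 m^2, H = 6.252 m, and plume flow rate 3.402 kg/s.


H - z = 3.768 m
t = 1.2 * 456.265 * 3.768 / 3.402 = 606.42 s

606.42 s


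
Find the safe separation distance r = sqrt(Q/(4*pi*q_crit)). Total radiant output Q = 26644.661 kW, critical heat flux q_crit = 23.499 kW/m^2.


4*pi*q_crit = 295.30
Q/(4*pi*q_crit) = 90.230
r = sqrt(90.230) = 9.4989 m

9.4989 m


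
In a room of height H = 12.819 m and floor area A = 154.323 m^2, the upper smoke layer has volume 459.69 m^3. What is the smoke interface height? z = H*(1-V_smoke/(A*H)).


V/(A*H) = 0.23237
1 - 0.23237 = 0.76763
z = 12.819 * 0.76763 = 9.8402 m

9.8402 m


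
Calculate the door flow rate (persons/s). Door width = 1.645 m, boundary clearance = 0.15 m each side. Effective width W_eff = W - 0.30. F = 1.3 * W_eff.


W_eff = 1.645 - 0.30 = 1.345 m
F = 1.3 * 1.345 = 1.7485 persons/s

1.7485 persons/s


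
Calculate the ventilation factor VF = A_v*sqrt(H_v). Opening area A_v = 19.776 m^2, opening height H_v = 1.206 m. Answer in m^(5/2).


sqrt(H_v) = 1.0982
VF = 19.776 * 1.0982 = 21.718 m^(5/2)

21.718 m^(5/2)


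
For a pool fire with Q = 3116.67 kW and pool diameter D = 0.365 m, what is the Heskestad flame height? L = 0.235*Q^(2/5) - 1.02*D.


Q^(2/5) = 24.973
0.235 * Q^(2/5) = 5.8687
1.02 * D = 0.37230
L = 5.4964 m

5.4964 m


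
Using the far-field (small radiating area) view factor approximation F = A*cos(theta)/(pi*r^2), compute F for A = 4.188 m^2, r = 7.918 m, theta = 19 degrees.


cos(19 deg) = 0.94552
pi*r^2 = 196.96
F = 4.188 * 0.94552 / 196.96 = 0.020105

0.020105


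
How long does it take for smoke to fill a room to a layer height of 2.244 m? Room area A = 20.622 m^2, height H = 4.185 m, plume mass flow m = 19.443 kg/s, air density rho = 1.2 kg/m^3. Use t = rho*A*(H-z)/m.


H - z = 1.941 m
t = 1.2 * 20.622 * 1.941 / 19.443 = 2.4704 s

2.4704 s


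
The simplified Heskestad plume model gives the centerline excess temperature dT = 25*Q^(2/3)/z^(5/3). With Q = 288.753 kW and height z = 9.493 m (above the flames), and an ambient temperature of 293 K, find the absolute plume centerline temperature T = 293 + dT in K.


Q^(2/3) = 43.687
z^(5/3) = 42.560
dT = 25 * 43.687 / 42.560 = 25.662 K
T = 293 + 25.662 = 318.66 K

318.66 K


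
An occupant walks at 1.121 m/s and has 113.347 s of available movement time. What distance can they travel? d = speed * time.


d = 1.121 * 113.347 = 127.06 m

127.06 m


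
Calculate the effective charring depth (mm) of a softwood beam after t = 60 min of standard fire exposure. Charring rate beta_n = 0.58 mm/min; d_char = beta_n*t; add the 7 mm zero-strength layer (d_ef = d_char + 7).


d_char = 0.58 * 60 = 34.8 mm
d_ef = 34.8 + 1.0*7 = 41.8 mm

41.8 mm


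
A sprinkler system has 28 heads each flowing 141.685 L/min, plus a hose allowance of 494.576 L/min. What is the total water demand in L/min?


Sprinkler demand = 28 * 141.685 = 3967.18 L/min
Total = 3967.18 + 494.576 = 4461.756 L/min

4461.756 L/min
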